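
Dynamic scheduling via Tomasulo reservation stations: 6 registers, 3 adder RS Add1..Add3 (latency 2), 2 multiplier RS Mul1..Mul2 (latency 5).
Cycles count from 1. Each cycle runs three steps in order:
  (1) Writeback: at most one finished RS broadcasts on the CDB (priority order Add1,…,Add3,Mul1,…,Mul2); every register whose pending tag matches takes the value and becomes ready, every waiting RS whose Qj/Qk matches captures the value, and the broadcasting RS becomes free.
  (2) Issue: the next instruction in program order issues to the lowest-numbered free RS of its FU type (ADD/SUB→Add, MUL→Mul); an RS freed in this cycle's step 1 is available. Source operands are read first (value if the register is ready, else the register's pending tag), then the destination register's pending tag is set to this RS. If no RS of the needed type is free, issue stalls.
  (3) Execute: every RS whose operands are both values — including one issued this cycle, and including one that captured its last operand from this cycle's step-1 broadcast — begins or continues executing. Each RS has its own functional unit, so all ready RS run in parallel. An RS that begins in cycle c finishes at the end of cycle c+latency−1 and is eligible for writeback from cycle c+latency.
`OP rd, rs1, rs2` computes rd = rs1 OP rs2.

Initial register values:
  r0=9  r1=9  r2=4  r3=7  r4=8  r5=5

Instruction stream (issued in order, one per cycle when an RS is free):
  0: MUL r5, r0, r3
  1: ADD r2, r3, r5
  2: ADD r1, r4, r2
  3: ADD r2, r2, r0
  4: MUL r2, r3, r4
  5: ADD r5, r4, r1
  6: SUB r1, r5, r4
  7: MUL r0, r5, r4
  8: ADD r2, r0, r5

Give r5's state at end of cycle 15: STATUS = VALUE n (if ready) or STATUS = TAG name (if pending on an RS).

STATUS = VALUE 86

c1: issue MUL r5<-Mul1 | r0:9,r1:9,r2:4,r3:7,r4:8,r5:Mul1
c2: issue ADD r2<-Add1 | r0:9,r1:9,r2:Add1,r3:7,r4:8,r5:Mul1
c3: issue ADD r1<-Add2 | r0:9,r1:Add2,r2:Add1,r3:7,r4:8,r5:Mul1
c4: issue ADD r2<-Add3 | r0:9,r1:Add2,r2:Add3,r3:7,r4:8,r5:Mul1
c5: issue MUL r2<-Mul2 | r0:9,r1:Add2,r2:Mul2,r3:7,r4:8,r5:Mul1
c6: CDB Mul1=63; stall | r0:9,r1:Add2,r2:Mul2,r3:7,r4:8,r5:63
c7: stall | r0:9,r1:Add2,r2:Mul2,r3:7,r4:8,r5:63
c8: CDB Add1=70; issue ADD r5<-Add1 | r0:9,r1:Add2,r2:Mul2,r3:7,r4:8,r5:Add1
c9: stall | r0:9,r1:Add2,r2:Mul2,r3:7,r4:8,r5:Add1
c10: CDB Add2=78; issue SUB r1<-Add2 | r0:9,r1:Add2,r2:Mul2,r3:7,r4:8,r5:Add1
c11: CDB Add3=79; issue MUL r0<-Mul1 | r0:Mul1,r1:Add2,r2:Mul2,r3:7,r4:8,r5:Add1
c12: CDB Add1=86; issue ADD r2<-Add1 | r0:Mul1,r1:Add2,r2:Add1,r3:7,r4:8,r5:86
c13: CDB Mul2=56 | r0:Mul1,r1:Add2,r2:Add1,r3:7,r4:8,r5:86
c14: CDB Add2=78 | r0:Mul1,r1:78,r2:Add1,r3:7,r4:8,r5:86
c15: - | r0:Mul1,r1:78,r2:Add1,r3:7,r4:8,r5:86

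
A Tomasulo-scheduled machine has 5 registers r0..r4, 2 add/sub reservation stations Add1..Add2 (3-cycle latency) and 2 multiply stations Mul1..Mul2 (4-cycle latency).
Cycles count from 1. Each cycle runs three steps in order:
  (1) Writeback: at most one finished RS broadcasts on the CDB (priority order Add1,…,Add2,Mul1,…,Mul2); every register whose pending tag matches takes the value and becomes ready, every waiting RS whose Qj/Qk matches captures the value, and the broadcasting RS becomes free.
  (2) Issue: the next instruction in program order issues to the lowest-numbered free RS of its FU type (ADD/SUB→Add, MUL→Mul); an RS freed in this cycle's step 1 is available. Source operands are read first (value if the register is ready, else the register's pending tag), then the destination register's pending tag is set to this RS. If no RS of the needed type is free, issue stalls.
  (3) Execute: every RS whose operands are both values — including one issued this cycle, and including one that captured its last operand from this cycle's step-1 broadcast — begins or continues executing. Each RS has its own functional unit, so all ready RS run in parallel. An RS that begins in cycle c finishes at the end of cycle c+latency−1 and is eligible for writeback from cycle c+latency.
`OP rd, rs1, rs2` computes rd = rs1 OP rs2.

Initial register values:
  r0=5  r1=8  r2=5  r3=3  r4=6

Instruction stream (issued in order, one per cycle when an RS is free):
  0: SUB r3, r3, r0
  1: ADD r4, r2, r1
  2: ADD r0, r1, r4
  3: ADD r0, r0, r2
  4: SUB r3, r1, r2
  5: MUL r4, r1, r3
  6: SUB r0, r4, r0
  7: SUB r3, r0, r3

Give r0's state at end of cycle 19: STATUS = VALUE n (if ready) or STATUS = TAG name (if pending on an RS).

  c1: issue SUB r3<-Add1  regs: r0:5,r1:8,r2:5,r3:Add1,r4:6
  c2: issue ADD r4<-Add2  regs: r0:5,r1:8,r2:5,r3:Add1,r4:Add2
  c3: stall  regs: r0:5,r1:8,r2:5,r3:Add1,r4:Add2
  c4: CDB Add1=-2; issue ADD r0<-Add1  regs: r0:Add1,r1:8,r2:5,r3:-2,r4:Add2
  c5: CDB Add2=13; issue ADD r0<-Add2  regs: r0:Add2,r1:8,r2:5,r3:-2,r4:13
  c6: stall  regs: r0:Add2,r1:8,r2:5,r3:-2,r4:13
  c7: stall  regs: r0:Add2,r1:8,r2:5,r3:-2,r4:13
  c8: CDB Add1=21; issue SUB r3<-Add1  regs: r0:Add2,r1:8,r2:5,r3:Add1,r4:13
  c9: issue MUL r4<-Mul1  regs: r0:Add2,r1:8,r2:5,r3:Add1,r4:Mul1
  c10: stall  regs: r0:Add2,r1:8,r2:5,r3:Add1,r4:Mul1
  c11: CDB Add1=3; issue SUB r0<-Add1  regs: r0:Add1,r1:8,r2:5,r3:3,r4:Mul1
  c12: CDB Add2=26; issue SUB r3<-Add2  regs: r0:Add1,r1:8,r2:5,r3:Add2,r4:Mul1
  c13: -  regs: r0:Add1,r1:8,r2:5,r3:Add2,r4:Mul1
  c14: -  regs: r0:Add1,r1:8,r2:5,r3:Add2,r4:Mul1
  c15: CDB Mul1=24  regs: r0:Add1,r1:8,r2:5,r3:Add2,r4:24
  c16: -  regs: r0:Add1,r1:8,r2:5,r3:Add2,r4:24
  c17: -  regs: r0:Add1,r1:8,r2:5,r3:Add2,r4:24
  c18: CDB Add1=-2  regs: r0:-2,r1:8,r2:5,r3:Add2,r4:24
  c19: -  regs: r0:-2,r1:8,r2:5,r3:Add2,r4:24

STATUS = VALUE -2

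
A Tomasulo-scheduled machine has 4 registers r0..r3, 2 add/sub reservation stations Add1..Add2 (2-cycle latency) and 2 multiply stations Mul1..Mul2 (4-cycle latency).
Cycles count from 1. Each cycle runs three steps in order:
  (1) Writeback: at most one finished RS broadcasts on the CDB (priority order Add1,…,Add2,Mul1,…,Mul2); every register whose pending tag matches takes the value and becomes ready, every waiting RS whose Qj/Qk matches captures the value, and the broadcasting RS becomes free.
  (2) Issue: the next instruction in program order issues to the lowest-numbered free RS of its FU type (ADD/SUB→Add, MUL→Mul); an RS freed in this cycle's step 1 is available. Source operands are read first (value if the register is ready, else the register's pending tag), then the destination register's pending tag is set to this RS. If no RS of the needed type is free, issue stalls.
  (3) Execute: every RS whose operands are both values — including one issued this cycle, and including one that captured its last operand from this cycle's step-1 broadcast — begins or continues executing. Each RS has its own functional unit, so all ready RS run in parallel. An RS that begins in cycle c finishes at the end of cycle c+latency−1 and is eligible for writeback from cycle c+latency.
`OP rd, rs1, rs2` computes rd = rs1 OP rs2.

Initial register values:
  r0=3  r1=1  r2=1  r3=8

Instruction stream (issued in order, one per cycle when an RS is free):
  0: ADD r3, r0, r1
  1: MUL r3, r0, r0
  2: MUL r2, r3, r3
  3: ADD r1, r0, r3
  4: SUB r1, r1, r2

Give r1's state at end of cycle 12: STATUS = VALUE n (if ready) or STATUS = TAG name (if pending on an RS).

  c1: issue ADD r3<-Add1  regs: r0:3,r1:1,r2:1,r3:Add1
  c2: issue MUL r3<-Mul1  regs: r0:3,r1:1,r2:1,r3:Mul1
  c3: CDB Add1=4; issue MUL r2<-Mul2  regs: r0:3,r1:1,r2:Mul2,r3:Mul1
  c4: issue ADD r1<-Add1  regs: r0:3,r1:Add1,r2:Mul2,r3:Mul1
  c5: issue SUB r1<-Add2  regs: r0:3,r1:Add2,r2:Mul2,r3:Mul1
  c6: CDB Mul1=9  regs: r0:3,r1:Add2,r2:Mul2,r3:9
  c7: -  regs: r0:3,r1:Add2,r2:Mul2,r3:9
  c8: CDB Add1=12  regs: r0:3,r1:Add2,r2:Mul2,r3:9
  c9: -  regs: r0:3,r1:Add2,r2:Mul2,r3:9
  c10: CDB Mul2=81  regs: r0:3,r1:Add2,r2:81,r3:9
  c11: -  regs: r0:3,r1:Add2,r2:81,r3:9
  c12: CDB Add2=-69  regs: r0:3,r1:-69,r2:81,r3:9

STATUS = VALUE -69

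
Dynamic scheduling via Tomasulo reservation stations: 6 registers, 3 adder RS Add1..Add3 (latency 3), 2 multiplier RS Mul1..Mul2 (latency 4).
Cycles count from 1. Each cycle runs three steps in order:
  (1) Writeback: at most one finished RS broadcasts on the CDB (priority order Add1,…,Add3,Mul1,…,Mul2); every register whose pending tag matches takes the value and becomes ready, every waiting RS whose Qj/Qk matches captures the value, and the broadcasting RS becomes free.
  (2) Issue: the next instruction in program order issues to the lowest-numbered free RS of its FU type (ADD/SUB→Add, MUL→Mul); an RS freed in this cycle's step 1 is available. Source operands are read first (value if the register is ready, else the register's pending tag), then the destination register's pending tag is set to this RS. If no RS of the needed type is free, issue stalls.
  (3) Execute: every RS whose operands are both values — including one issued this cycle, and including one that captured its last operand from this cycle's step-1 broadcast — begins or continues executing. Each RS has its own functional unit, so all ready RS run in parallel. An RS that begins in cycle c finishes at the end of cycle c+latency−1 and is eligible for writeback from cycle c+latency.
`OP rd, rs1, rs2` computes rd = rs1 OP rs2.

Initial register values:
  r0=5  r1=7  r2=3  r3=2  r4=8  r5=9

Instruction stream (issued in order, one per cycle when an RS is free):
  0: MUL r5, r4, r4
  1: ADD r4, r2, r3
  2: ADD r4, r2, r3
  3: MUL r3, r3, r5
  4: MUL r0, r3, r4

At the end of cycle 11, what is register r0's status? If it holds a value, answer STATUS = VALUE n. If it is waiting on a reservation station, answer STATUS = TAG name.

c1: issue MUL r5<-Mul1 | r0:5,r1:7,r2:3,r3:2,r4:8,r5:Mul1
c2: issue ADD r4<-Add1 | r0:5,r1:7,r2:3,r3:2,r4:Add1,r5:Mul1
c3: issue ADD r4<-Add2 | r0:5,r1:7,r2:3,r3:2,r4:Add2,r5:Mul1
c4: issue MUL r3<-Mul2 | r0:5,r1:7,r2:3,r3:Mul2,r4:Add2,r5:Mul1
c5: CDB Add1=5; stall | r0:5,r1:7,r2:3,r3:Mul2,r4:Add2,r5:Mul1
c6: CDB Add2=5; stall | r0:5,r1:7,r2:3,r3:Mul2,r4:5,r5:Mul1
c7: CDB Mul1=64; issue MUL r0<-Mul1 | r0:Mul1,r1:7,r2:3,r3:Mul2,r4:5,r5:64
c8: - | r0:Mul1,r1:7,r2:3,r3:Mul2,r4:5,r5:64
c9: - | r0:Mul1,r1:7,r2:3,r3:Mul2,r4:5,r5:64
c10: - | r0:Mul1,r1:7,r2:3,r3:Mul2,r4:5,r5:64
c11: CDB Mul2=128 | r0:Mul1,r1:7,r2:3,r3:128,r4:5,r5:64

STATUS = TAG Mul1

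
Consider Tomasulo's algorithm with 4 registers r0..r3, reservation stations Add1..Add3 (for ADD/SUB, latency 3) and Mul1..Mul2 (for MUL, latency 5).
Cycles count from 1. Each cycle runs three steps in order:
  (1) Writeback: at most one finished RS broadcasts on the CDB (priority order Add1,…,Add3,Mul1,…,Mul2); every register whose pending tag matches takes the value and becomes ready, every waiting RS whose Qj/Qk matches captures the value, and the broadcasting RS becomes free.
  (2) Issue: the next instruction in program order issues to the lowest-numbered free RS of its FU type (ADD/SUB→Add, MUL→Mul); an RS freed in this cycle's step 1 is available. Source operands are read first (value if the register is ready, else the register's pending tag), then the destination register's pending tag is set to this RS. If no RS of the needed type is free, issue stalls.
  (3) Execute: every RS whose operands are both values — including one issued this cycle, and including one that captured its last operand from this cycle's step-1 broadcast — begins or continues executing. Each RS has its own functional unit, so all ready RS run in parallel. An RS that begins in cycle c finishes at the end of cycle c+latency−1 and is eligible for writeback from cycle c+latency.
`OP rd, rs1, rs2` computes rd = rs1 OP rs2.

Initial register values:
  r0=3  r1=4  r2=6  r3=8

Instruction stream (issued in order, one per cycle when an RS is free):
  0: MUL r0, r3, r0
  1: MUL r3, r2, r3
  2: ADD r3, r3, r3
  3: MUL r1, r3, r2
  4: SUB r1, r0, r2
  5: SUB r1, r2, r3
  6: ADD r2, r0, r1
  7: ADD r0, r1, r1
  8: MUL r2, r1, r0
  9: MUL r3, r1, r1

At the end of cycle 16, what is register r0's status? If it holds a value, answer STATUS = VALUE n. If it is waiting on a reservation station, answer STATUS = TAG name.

  c1: issue MUL r0<-Mul1  regs: r0:Mul1,r1:4,r2:6,r3:8
  c2: issue MUL r3<-Mul2  regs: r0:Mul1,r1:4,r2:6,r3:Mul2
  c3: issue ADD r3<-Add1  regs: r0:Mul1,r1:4,r2:6,r3:Add1
  c4: stall  regs: r0:Mul1,r1:4,r2:6,r3:Add1
  c5: stall  regs: r0:Mul1,r1:4,r2:6,r3:Add1
  c6: CDB Mul1=24; issue MUL r1<-Mul1  regs: r0:24,r1:Mul1,r2:6,r3:Add1
  c7: CDB Mul2=48; issue SUB r1<-Add2  regs: r0:24,r1:Add2,r2:6,r3:Add1
  c8: issue SUB r1<-Add3  regs: r0:24,r1:Add3,r2:6,r3:Add1
  c9: stall  regs: r0:24,r1:Add3,r2:6,r3:Add1
  c10: CDB Add1=96; issue ADD r2<-Add1  regs: r0:24,r1:Add3,r2:Add1,r3:96
  c11: CDB Add2=18; issue ADD r0<-Add2  regs: r0:Add2,r1:Add3,r2:Add1,r3:96
  c12: issue MUL r2<-Mul2  regs: r0:Add2,r1:Add3,r2:Mul2,r3:96
  c13: CDB Add3=-90; stall  regs: r0:Add2,r1:-90,r2:Mul2,r3:96
  c14: stall  regs: r0:Add2,r1:-90,r2:Mul2,r3:96
  c15: CDB Mul1=576; issue MUL r3<-Mul1  regs: r0:Add2,r1:-90,r2:Mul2,r3:Mul1
  c16: CDB Add1=-66  regs: r0:Add2,r1:-90,r2:Mul2,r3:Mul1

STATUS = TAG Add2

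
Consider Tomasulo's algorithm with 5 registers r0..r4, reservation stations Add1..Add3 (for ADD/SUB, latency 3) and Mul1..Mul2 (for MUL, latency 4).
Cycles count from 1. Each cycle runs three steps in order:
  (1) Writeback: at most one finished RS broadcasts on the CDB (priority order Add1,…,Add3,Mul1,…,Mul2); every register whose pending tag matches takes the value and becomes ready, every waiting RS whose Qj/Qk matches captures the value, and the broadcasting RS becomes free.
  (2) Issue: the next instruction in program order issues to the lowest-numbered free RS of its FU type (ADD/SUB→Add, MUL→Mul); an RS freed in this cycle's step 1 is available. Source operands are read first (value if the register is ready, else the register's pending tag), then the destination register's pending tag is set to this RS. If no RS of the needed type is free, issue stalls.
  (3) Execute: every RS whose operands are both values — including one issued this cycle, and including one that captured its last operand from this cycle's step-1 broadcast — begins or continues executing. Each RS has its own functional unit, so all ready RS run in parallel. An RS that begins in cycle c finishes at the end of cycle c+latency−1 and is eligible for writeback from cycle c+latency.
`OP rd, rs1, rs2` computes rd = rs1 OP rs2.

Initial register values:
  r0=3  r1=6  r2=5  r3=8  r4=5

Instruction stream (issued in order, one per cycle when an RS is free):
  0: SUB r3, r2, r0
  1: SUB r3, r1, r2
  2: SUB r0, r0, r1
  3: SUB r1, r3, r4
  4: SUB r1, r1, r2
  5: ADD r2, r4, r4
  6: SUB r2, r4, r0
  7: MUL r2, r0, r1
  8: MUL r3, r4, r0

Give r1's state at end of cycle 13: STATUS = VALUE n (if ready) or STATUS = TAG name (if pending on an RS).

STATUS = VALUE -9

  c1: issue SUB r3<-Add1  regs: r0:3,r1:6,r2:5,r3:Add1,r4:5
  c2: issue SUB r3<-Add2  regs: r0:3,r1:6,r2:5,r3:Add2,r4:5
  c3: issue SUB r0<-Add3  regs: r0:Add3,r1:6,r2:5,r3:Add2,r4:5
  c4: CDB Add1=2; issue SUB r1<-Add1  regs: r0:Add3,r1:Add1,r2:5,r3:Add2,r4:5
  c5: CDB Add2=1; issue SUB r1<-Add2  regs: r0:Add3,r1:Add2,r2:5,r3:1,r4:5
  c6: CDB Add3=-3; issue ADD r2<-Add3  regs: r0:-3,r1:Add2,r2:Add3,r3:1,r4:5
  c7: stall  regs: r0:-3,r1:Add2,r2:Add3,r3:1,r4:5
  c8: CDB Add1=-4; issue SUB r2<-Add1  regs: r0:-3,r1:Add2,r2:Add1,r3:1,r4:5
  c9: CDB Add3=10; issue MUL r2<-Mul1  regs: r0:-3,r1:Add2,r2:Mul1,r3:1,r4:5
  c10: issue MUL r3<-Mul2  regs: r0:-3,r1:Add2,r2:Mul1,r3:Mul2,r4:5
  c11: CDB Add1=8  regs: r0:-3,r1:Add2,r2:Mul1,r3:Mul2,r4:5
  c12: CDB Add2=-9  regs: r0:-3,r1:-9,r2:Mul1,r3:Mul2,r4:5
  c13: -  regs: r0:-3,r1:-9,r2:Mul1,r3:Mul2,r4:5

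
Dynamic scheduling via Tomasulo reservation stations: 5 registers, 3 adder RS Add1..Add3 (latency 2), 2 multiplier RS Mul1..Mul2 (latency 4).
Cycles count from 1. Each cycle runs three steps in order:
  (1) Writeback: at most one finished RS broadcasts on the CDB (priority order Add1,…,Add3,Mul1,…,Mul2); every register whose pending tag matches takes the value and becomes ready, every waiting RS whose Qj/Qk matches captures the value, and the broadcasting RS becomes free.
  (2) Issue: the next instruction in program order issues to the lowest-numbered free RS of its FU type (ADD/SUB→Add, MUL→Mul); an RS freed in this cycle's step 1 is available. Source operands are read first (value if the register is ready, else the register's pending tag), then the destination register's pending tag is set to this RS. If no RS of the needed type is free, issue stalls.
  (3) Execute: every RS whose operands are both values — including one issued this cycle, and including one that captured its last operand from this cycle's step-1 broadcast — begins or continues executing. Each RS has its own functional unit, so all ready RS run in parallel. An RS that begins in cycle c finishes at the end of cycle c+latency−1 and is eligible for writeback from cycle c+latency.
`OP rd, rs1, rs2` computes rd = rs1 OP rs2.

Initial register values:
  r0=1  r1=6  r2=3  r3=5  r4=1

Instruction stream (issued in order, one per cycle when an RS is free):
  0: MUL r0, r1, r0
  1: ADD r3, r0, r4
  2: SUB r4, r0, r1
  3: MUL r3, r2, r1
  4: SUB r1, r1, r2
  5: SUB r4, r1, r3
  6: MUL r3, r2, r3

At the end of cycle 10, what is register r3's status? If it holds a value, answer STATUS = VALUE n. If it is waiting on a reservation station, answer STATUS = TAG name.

  c1: issue MUL r0<-Mul1  regs: r0:Mul1,r1:6,r2:3,r3:5,r4:1
  c2: issue ADD r3<-Add1  regs: r0:Mul1,r1:6,r2:3,r3:Add1,r4:1
  c3: issue SUB r4<-Add2  regs: r0:Mul1,r1:6,r2:3,r3:Add1,r4:Add2
  c4: issue MUL r3<-Mul2  regs: r0:Mul1,r1:6,r2:3,r3:Mul2,r4:Add2
  c5: CDB Mul1=6; issue SUB r1<-Add3  regs: r0:6,r1:Add3,r2:3,r3:Mul2,r4:Add2
  c6: stall  regs: r0:6,r1:Add3,r2:3,r3:Mul2,r4:Add2
  c7: CDB Add1=7; issue SUB r4<-Add1  regs: r0:6,r1:Add3,r2:3,r3:Mul2,r4:Add1
  c8: CDB Add2=0; issue MUL r3<-Mul1  regs: r0:6,r1:Add3,r2:3,r3:Mul1,r4:Add1
  c9: CDB Add3=3  regs: r0:6,r1:3,r2:3,r3:Mul1,r4:Add1
  c10: CDB Mul2=18  regs: r0:6,r1:3,r2:3,r3:Mul1,r4:Add1

STATUS = TAG Mul1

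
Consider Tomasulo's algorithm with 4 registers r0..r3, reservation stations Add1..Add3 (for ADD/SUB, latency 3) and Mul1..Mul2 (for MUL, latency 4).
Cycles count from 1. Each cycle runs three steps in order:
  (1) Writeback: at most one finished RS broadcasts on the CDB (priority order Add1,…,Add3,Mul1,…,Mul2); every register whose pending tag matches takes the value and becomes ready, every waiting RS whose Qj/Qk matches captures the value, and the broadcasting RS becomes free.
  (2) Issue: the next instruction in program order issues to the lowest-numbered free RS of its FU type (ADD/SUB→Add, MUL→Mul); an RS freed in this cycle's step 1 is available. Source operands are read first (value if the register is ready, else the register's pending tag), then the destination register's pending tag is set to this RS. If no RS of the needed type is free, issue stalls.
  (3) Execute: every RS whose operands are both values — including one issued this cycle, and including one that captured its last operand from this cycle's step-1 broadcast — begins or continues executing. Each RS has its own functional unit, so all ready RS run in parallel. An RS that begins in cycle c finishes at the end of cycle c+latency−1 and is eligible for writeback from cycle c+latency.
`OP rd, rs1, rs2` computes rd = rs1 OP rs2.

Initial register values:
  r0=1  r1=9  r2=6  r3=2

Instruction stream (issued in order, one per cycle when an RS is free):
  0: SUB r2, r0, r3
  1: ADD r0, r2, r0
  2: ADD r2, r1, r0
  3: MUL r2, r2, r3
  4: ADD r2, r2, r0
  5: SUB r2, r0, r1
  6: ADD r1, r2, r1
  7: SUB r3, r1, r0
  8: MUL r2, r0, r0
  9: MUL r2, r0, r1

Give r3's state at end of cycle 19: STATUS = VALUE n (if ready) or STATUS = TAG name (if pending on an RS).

  c1: issue SUB r2<-Add1  regs: r0:1,r1:9,r2:Add1,r3:2
  c2: issue ADD r0<-Add2  regs: r0:Add2,r1:9,r2:Add1,r3:2
  c3: issue ADD r2<-Add3  regs: r0:Add2,r1:9,r2:Add3,r3:2
  c4: CDB Add1=-1; issue MUL r2<-Mul1  regs: r0:Add2,r1:9,r2:Mul1,r3:2
  c5: issue ADD r2<-Add1  regs: r0:Add2,r1:9,r2:Add1,r3:2
  c6: stall  regs: r0:Add2,r1:9,r2:Add1,r3:2
  c7: CDB Add2=0; issue SUB r2<-Add2  regs: r0:0,r1:9,r2:Add2,r3:2
  c8: stall  regs: r0:0,r1:9,r2:Add2,r3:2
  c9: stall  regs: r0:0,r1:9,r2:Add2,r3:2
  c10: CDB Add2=-9; issue ADD r1<-Add2  regs: r0:0,r1:Add2,r2:-9,r3:2
  c11: CDB Add3=9; issue SUB r3<-Add3  regs: r0:0,r1:Add2,r2:-9,r3:Add3
  c12: issue MUL r2<-Mul2  regs: r0:0,r1:Add2,r2:Mul2,r3:Add3
  c13: CDB Add2=0; stall  regs: r0:0,r1:0,r2:Mul2,r3:Add3
  c14: stall  regs: r0:0,r1:0,r2:Mul2,r3:Add3
  c15: CDB Mul1=18; issue MUL r2<-Mul1  regs: r0:0,r1:0,r2:Mul1,r3:Add3
  c16: CDB Add3=0  regs: r0:0,r1:0,r2:Mul1,r3:0
  c17: CDB Mul2=0  regs: r0:0,r1:0,r2:Mul1,r3:0
  c18: CDB Add1=18  regs: r0:0,r1:0,r2:Mul1,r3:0
  c19: CDB Mul1=0  regs: r0:0,r1:0,r2:0,r3:0

STATUS = VALUE 0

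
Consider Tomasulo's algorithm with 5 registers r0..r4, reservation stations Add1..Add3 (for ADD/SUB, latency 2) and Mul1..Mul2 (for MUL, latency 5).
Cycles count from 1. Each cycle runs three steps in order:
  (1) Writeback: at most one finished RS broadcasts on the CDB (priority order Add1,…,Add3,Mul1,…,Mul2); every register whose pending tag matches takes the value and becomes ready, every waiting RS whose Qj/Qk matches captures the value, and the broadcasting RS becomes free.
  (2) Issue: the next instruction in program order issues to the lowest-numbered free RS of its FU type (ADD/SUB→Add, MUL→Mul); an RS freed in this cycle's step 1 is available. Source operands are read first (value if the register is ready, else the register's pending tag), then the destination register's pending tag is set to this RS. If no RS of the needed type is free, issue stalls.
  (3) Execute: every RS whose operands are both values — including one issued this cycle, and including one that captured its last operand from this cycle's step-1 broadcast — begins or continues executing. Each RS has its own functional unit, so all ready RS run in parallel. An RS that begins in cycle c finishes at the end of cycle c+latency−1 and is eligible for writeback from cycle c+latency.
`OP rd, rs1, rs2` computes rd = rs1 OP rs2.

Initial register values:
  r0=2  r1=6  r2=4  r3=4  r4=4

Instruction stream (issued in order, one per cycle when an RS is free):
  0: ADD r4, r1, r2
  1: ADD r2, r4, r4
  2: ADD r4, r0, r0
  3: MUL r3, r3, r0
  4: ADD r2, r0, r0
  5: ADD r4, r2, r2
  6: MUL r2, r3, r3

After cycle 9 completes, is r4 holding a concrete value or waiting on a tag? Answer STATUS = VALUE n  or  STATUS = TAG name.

STATUS = VALUE 8

c1: issue ADD r4<-Add1 | r0:2,r1:6,r2:4,r3:4,r4:Add1
c2: issue ADD r2<-Add2 | r0:2,r1:6,r2:Add2,r3:4,r4:Add1
c3: CDB Add1=10; issue ADD r4<-Add1 | r0:2,r1:6,r2:Add2,r3:4,r4:Add1
c4: issue MUL r3<-Mul1 | r0:2,r1:6,r2:Add2,r3:Mul1,r4:Add1
c5: CDB Add1=4; issue ADD r2<-Add1 | r0:2,r1:6,r2:Add1,r3:Mul1,r4:4
c6: CDB Add2=20; issue ADD r4<-Add2 | r0:2,r1:6,r2:Add1,r3:Mul1,r4:Add2
c7: CDB Add1=4; issue MUL r2<-Mul2 | r0:2,r1:6,r2:Mul2,r3:Mul1,r4:Add2
c8: - | r0:2,r1:6,r2:Mul2,r3:Mul1,r4:Add2
c9: CDB Add2=8 | r0:2,r1:6,r2:Mul2,r3:Mul1,r4:8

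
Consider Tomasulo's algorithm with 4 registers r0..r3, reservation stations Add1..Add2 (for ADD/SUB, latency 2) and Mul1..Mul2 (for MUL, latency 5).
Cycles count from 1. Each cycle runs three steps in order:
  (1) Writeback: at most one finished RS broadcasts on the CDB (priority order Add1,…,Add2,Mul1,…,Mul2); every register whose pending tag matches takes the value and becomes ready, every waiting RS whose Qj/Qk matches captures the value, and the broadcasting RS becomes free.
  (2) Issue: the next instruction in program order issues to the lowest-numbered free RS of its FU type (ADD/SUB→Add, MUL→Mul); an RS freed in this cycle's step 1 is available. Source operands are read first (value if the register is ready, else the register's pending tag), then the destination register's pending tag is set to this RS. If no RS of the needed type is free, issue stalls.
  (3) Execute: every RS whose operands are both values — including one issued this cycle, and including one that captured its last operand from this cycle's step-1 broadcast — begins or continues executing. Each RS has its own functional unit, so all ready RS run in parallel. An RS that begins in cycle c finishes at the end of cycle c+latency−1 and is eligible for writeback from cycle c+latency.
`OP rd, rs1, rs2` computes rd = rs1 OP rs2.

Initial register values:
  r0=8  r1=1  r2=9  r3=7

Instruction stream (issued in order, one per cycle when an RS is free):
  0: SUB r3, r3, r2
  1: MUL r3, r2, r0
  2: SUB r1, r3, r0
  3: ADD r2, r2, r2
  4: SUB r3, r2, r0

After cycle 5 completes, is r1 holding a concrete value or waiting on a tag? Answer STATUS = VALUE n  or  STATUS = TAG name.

STATUS = TAG Add1

cycle 1: issue SUB r3<-Add1 // r0:8,r1:1,r2:9,r3:Add1
cycle 2: issue MUL r3<-Mul1 // r0:8,r1:1,r2:9,r3:Mul1
cycle 3: CDB Add1=-2; issue SUB r1<-Add1 // r0:8,r1:Add1,r2:9,r3:Mul1
cycle 4: issue ADD r2<-Add2 // r0:8,r1:Add1,r2:Add2,r3:Mul1
cycle 5: stall // r0:8,r1:Add1,r2:Add2,r3:Mul1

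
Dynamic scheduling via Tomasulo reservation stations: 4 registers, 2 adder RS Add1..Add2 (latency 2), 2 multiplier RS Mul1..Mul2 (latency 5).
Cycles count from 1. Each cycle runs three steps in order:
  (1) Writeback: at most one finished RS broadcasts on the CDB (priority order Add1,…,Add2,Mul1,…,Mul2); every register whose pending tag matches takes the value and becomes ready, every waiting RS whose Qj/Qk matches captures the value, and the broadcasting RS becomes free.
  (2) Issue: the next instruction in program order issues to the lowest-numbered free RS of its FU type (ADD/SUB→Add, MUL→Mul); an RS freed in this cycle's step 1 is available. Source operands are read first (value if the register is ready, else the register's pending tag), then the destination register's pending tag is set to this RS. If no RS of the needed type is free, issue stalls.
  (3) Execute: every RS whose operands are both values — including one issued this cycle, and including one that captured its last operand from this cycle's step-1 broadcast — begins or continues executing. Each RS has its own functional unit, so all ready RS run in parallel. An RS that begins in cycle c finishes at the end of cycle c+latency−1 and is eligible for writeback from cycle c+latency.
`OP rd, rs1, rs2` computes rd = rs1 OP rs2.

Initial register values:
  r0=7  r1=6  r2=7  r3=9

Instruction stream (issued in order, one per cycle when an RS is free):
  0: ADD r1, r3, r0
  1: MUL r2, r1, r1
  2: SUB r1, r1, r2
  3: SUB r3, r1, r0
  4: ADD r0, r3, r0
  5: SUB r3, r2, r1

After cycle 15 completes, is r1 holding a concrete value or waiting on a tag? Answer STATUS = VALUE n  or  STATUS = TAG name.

c1: issue ADD r1<-Add1 | r0:7,r1:Add1,r2:7,r3:9
c2: issue MUL r2<-Mul1 | r0:7,r1:Add1,r2:Mul1,r3:9
c3: CDB Add1=16; issue SUB r1<-Add1 | r0:7,r1:Add1,r2:Mul1,r3:9
c4: issue SUB r3<-Add2 | r0:7,r1:Add1,r2:Mul1,r3:Add2
c5: stall | r0:7,r1:Add1,r2:Mul1,r3:Add2
c6: stall | r0:7,r1:Add1,r2:Mul1,r3:Add2
c7: stall | r0:7,r1:Add1,r2:Mul1,r3:Add2
c8: CDB Mul1=256; stall | r0:7,r1:Add1,r2:256,r3:Add2
c9: stall | r0:7,r1:Add1,r2:256,r3:Add2
c10: CDB Add1=-240; issue ADD r0<-Add1 | r0:Add1,r1:-240,r2:256,r3:Add2
c11: stall | r0:Add1,r1:-240,r2:256,r3:Add2
c12: CDB Add2=-247; issue SUB r3<-Add2 | r0:Add1,r1:-240,r2:256,r3:Add2
c13: - | r0:Add1,r1:-240,r2:256,r3:Add2
c14: CDB Add1=-240 | r0:-240,r1:-240,r2:256,r3:Add2
c15: CDB Add2=496 | r0:-240,r1:-240,r2:256,r3:496

STATUS = VALUE -240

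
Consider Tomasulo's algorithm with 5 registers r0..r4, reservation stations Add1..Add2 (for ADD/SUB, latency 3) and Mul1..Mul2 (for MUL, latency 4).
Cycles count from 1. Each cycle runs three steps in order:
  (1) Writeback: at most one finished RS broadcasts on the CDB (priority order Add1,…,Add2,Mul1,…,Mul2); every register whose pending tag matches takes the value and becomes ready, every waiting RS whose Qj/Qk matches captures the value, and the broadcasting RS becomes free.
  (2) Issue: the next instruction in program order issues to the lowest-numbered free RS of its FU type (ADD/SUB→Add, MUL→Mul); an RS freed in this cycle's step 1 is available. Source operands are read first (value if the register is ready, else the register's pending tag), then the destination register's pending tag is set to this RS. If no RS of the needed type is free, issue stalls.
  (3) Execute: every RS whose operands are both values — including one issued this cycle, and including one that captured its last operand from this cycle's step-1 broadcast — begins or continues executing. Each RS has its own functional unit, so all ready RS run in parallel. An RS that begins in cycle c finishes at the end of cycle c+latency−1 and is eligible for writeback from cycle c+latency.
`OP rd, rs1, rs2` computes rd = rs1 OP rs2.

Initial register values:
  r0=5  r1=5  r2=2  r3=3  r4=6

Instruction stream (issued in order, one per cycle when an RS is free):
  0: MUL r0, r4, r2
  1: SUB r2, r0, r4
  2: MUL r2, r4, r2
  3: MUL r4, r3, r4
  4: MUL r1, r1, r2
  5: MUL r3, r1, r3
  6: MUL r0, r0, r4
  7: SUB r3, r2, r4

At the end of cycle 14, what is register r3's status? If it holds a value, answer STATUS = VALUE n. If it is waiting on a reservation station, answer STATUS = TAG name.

STATUS = TAG Mul2

c1: issue MUL r0<-Mul1 | r0:Mul1,r1:5,r2:2,r3:3,r4:6
c2: issue SUB r2<-Add1 | r0:Mul1,r1:5,r2:Add1,r3:3,r4:6
c3: issue MUL r2<-Mul2 | r0:Mul1,r1:5,r2:Mul2,r3:3,r4:6
c4: stall | r0:Mul1,r1:5,r2:Mul2,r3:3,r4:6
c5: CDB Mul1=12; issue MUL r4<-Mul1 | r0:12,r1:5,r2:Mul2,r3:3,r4:Mul1
c6: stall | r0:12,r1:5,r2:Mul2,r3:3,r4:Mul1
c7: stall | r0:12,r1:5,r2:Mul2,r3:3,r4:Mul1
c8: CDB Add1=6; stall | r0:12,r1:5,r2:Mul2,r3:3,r4:Mul1
c9: CDB Mul1=18; issue MUL r1<-Mul1 | r0:12,r1:Mul1,r2:Mul2,r3:3,r4:18
c10: stall | r0:12,r1:Mul1,r2:Mul2,r3:3,r4:18
c11: stall | r0:12,r1:Mul1,r2:Mul2,r3:3,r4:18
c12: CDB Mul2=36; issue MUL r3<-Mul2 | r0:12,r1:Mul1,r2:36,r3:Mul2,r4:18
c13: stall | r0:12,r1:Mul1,r2:36,r3:Mul2,r4:18
c14: stall | r0:12,r1:Mul1,r2:36,r3:Mul2,r4:18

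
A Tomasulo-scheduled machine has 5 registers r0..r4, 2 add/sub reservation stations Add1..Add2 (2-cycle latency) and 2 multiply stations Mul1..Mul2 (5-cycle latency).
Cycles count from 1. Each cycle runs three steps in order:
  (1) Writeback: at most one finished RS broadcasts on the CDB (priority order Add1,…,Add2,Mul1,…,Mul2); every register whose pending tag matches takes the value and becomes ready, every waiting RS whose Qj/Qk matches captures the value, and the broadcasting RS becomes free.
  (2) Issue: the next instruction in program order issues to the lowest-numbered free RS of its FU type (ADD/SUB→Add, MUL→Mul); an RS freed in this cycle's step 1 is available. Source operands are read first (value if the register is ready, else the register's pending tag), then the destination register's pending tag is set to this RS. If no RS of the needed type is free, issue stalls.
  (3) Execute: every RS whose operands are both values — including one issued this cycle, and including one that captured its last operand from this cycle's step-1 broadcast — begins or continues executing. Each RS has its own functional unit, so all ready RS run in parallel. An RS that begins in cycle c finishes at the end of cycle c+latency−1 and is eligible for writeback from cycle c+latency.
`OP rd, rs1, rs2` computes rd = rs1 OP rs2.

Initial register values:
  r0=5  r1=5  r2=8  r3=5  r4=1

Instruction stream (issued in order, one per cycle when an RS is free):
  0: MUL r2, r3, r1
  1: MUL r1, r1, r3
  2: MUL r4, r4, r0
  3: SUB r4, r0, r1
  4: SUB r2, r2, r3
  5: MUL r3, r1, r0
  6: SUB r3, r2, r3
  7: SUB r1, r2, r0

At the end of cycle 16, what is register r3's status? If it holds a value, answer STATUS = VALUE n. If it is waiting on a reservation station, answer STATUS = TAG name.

cycle 1: issue MUL r2<-Mul1 // r0:5,r1:5,r2:Mul1,r3:5,r4:1
cycle 2: issue MUL r1<-Mul2 // r0:5,r1:Mul2,r2:Mul1,r3:5,r4:1
cycle 3: stall // r0:5,r1:Mul2,r2:Mul1,r3:5,r4:1
cycle 4: stall // r0:5,r1:Mul2,r2:Mul1,r3:5,r4:1
cycle 5: stall // r0:5,r1:Mul2,r2:Mul1,r3:5,r4:1
cycle 6: CDB Mul1=25; issue MUL r4<-Mul1 // r0:5,r1:Mul2,r2:25,r3:5,r4:Mul1
cycle 7: CDB Mul2=25; issue SUB r4<-Add1 // r0:5,r1:25,r2:25,r3:5,r4:Add1
cycle 8: issue SUB r2<-Add2 // r0:5,r1:25,r2:Add2,r3:5,r4:Add1
cycle 9: CDB Add1=-20; issue MUL r3<-Mul2 // r0:5,r1:25,r2:Add2,r3:Mul2,r4:-20
cycle 10: CDB Add2=20; issue SUB r3<-Add1 // r0:5,r1:25,r2:20,r3:Add1,r4:-20
cycle 11: CDB Mul1=5; issue SUB r1<-Add2 // r0:5,r1:Add2,r2:20,r3:Add1,r4:-20
cycle 12: - // r0:5,r1:Add2,r2:20,r3:Add1,r4:-20
cycle 13: CDB Add2=15 // r0:5,r1:15,r2:20,r3:Add1,r4:-20
cycle 14: CDB Mul2=125 // r0:5,r1:15,r2:20,r3:Add1,r4:-20
cycle 15: - // r0:5,r1:15,r2:20,r3:Add1,r4:-20
cycle 16: CDB Add1=-105 // r0:5,r1:15,r2:20,r3:-105,r4:-20

STATUS = VALUE -105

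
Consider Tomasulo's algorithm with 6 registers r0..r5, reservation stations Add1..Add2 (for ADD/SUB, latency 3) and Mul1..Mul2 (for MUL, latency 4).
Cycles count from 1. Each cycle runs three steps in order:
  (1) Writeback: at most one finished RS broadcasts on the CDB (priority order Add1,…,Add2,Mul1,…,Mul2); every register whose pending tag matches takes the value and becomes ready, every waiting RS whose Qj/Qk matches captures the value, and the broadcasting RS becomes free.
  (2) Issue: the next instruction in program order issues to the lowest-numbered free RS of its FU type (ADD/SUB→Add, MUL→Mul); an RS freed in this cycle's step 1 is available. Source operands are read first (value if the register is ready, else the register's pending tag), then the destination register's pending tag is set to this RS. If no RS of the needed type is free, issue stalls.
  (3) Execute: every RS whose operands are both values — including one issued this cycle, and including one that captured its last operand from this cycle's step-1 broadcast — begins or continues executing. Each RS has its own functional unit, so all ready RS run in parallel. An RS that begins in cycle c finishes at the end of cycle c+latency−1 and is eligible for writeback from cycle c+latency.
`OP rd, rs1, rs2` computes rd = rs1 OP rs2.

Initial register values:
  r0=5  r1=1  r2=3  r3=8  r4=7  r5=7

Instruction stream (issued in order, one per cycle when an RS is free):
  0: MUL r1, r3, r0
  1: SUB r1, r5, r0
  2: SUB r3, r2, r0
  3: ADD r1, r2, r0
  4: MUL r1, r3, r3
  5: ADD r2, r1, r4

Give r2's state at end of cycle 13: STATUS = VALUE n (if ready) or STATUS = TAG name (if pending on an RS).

STATUS = VALUE 11

cycle 1: issue MUL r1<-Mul1 // r0:5,r1:Mul1,r2:3,r3:8,r4:7,r5:7
cycle 2: issue SUB r1<-Add1 // r0:5,r1:Add1,r2:3,r3:8,r4:7,r5:7
cycle 3: issue SUB r3<-Add2 // r0:5,r1:Add1,r2:3,r3:Add2,r4:7,r5:7
cycle 4: stall // r0:5,r1:Add1,r2:3,r3:Add2,r4:7,r5:7
cycle 5: CDB Add1=2; issue ADD r1<-Add1 // r0:5,r1:Add1,r2:3,r3:Add2,r4:7,r5:7
cycle 6: CDB Add2=-2; issue MUL r1<-Mul2 // r0:5,r1:Mul2,r2:3,r3:-2,r4:7,r5:7
cycle 7: CDB Mul1=40; issue ADD r2<-Add2 // r0:5,r1:Mul2,r2:Add2,r3:-2,r4:7,r5:7
cycle 8: CDB Add1=8 // r0:5,r1:Mul2,r2:Add2,r3:-2,r4:7,r5:7
cycle 9: - // r0:5,r1:Mul2,r2:Add2,r3:-2,r4:7,r5:7
cycle 10: CDB Mul2=4 // r0:5,r1:4,r2:Add2,r3:-2,r4:7,r5:7
cycle 11: - // r0:5,r1:4,r2:Add2,r3:-2,r4:7,r5:7
cycle 12: - // r0:5,r1:4,r2:Add2,r3:-2,r4:7,r5:7
cycle 13: CDB Add2=11 // r0:5,r1:4,r2:11,r3:-2,r4:7,r5:7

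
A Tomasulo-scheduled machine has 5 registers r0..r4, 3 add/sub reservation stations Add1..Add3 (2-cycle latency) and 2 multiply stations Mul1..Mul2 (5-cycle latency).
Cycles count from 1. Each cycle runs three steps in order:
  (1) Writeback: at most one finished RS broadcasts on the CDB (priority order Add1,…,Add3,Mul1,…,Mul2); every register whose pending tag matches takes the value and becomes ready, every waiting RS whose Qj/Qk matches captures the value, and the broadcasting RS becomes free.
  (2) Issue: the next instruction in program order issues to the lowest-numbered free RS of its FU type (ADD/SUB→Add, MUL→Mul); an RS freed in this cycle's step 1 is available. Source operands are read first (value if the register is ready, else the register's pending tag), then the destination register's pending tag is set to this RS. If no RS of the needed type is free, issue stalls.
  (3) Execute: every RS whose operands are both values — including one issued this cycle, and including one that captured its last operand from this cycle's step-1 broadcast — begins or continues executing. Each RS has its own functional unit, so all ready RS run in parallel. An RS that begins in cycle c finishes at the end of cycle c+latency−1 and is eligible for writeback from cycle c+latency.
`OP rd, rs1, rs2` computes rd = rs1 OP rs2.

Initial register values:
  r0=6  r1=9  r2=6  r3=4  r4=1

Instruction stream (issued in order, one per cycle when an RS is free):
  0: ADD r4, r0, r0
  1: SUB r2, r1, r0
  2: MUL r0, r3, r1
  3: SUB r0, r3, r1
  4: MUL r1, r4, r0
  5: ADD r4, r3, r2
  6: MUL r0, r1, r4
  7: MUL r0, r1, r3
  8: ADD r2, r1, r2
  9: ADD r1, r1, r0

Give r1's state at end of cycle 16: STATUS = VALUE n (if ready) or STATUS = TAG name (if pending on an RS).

STATUS = TAG Add2

c1: issue ADD r4<-Add1 | r0:6,r1:9,r2:6,r3:4,r4:Add1
c2: issue SUB r2<-Add2 | r0:6,r1:9,r2:Add2,r3:4,r4:Add1
c3: CDB Add1=12; issue MUL r0<-Mul1 | r0:Mul1,r1:9,r2:Add2,r3:4,r4:12
c4: CDB Add2=3; issue SUB r0<-Add1 | r0:Add1,r1:9,r2:3,r3:4,r4:12
c5: issue MUL r1<-Mul2 | r0:Add1,r1:Mul2,r2:3,r3:4,r4:12
c6: CDB Add1=-5; issue ADD r4<-Add1 | r0:-5,r1:Mul2,r2:3,r3:4,r4:Add1
c7: stall | r0:-5,r1:Mul2,r2:3,r3:4,r4:Add1
c8: CDB Add1=7; stall | r0:-5,r1:Mul2,r2:3,r3:4,r4:7
c9: CDB Mul1=36; issue MUL r0<-Mul1 | r0:Mul1,r1:Mul2,r2:3,r3:4,r4:7
c10: stall | r0:Mul1,r1:Mul2,r2:3,r3:4,r4:7
c11: CDB Mul2=-60; issue MUL r0<-Mul2 | r0:Mul2,r1:-60,r2:3,r3:4,r4:7
c12: issue ADD r2<-Add1 | r0:Mul2,r1:-60,r2:Add1,r3:4,r4:7
c13: issue ADD r1<-Add2 | r0:Mul2,r1:Add2,r2:Add1,r3:4,r4:7
c14: CDB Add1=-57 | r0:Mul2,r1:Add2,r2:-57,r3:4,r4:7
c15: - | r0:Mul2,r1:Add2,r2:-57,r3:4,r4:7
c16: CDB Mul1=-420 | r0:Mul2,r1:Add2,r2:-57,r3:4,r4:7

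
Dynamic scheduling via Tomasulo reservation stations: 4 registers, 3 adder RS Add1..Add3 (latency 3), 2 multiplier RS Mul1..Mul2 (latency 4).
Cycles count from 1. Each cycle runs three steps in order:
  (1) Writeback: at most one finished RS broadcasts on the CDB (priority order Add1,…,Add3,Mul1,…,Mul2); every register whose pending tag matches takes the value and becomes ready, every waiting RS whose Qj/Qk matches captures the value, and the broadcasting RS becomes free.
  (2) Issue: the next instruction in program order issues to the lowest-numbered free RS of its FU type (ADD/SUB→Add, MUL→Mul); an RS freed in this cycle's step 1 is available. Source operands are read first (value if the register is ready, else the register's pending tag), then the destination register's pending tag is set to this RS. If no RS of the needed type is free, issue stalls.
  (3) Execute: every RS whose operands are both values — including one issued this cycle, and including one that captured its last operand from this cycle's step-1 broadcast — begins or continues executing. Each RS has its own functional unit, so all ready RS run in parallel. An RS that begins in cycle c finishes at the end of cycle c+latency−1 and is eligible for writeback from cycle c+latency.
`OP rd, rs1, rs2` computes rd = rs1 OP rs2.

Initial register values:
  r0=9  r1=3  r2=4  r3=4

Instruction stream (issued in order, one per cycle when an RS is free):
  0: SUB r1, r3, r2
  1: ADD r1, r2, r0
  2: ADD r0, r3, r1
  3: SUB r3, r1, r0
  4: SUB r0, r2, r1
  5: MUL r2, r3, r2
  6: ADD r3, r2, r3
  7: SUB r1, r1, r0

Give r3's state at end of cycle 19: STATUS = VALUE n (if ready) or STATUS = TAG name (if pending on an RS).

c1: issue SUB r1<-Add1 | r0:9,r1:Add1,r2:4,r3:4
c2: issue ADD r1<-Add2 | r0:9,r1:Add2,r2:4,r3:4
c3: issue ADD r0<-Add3 | r0:Add3,r1:Add2,r2:4,r3:4
c4: CDB Add1=0; issue SUB r3<-Add1 | r0:Add3,r1:Add2,r2:4,r3:Add1
c5: CDB Add2=13; issue SUB r0<-Add2 | r0:Add2,r1:13,r2:4,r3:Add1
c6: issue MUL r2<-Mul1 | r0:Add2,r1:13,r2:Mul1,r3:Add1
c7: stall | r0:Add2,r1:13,r2:Mul1,r3:Add1
c8: CDB Add2=-9; issue ADD r3<-Add2 | r0:-9,r1:13,r2:Mul1,r3:Add2
c9: CDB Add3=17; issue SUB r1<-Add3 | r0:-9,r1:Add3,r2:Mul1,r3:Add2
c10: - | r0:-9,r1:Add3,r2:Mul1,r3:Add2
c11: - | r0:-9,r1:Add3,r2:Mul1,r3:Add2
c12: CDB Add1=-4 | r0:-9,r1:Add3,r2:Mul1,r3:Add2
c13: CDB Add3=22 | r0:-9,r1:22,r2:Mul1,r3:Add2
c14: - | r0:-9,r1:22,r2:Mul1,r3:Add2
c15: - | r0:-9,r1:22,r2:Mul1,r3:Add2
c16: CDB Mul1=-16 | r0:-9,r1:22,r2:-16,r3:Add2
c17: - | r0:-9,r1:22,r2:-16,r3:Add2
c18: - | r0:-9,r1:22,r2:-16,r3:Add2
c19: CDB Add2=-20 | r0:-9,r1:22,r2:-16,r3:-20

STATUS = VALUE -20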